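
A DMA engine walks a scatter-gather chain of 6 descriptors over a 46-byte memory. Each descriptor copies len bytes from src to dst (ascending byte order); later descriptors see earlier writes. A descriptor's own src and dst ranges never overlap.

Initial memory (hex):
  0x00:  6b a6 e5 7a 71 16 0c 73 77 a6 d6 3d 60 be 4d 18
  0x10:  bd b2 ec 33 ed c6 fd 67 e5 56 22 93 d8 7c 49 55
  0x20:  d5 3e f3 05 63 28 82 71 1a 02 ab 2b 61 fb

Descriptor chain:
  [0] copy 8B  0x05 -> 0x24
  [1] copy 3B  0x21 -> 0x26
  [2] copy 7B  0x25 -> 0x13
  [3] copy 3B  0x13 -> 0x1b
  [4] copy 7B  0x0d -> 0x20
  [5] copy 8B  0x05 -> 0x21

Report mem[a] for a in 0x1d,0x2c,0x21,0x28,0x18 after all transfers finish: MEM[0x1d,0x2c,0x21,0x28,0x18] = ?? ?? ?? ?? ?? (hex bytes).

MEM[0x1d,0x2c,0x21,0x28,0x18] = f3 61 16 60 3d

  after D0: wrote 8B at 0x24 = 160c7377a6d63d60
  after D1: wrote 3B at 0x26 = 3ef305
  after D2: wrote 7B at 0x13 = 0c3ef305d63d60
  after D3: wrote 3B at 0x1b = 0c3ef3
  after D4: wrote 7B at 0x20 = be4d18bdb2ec0c
  after D5: wrote 8B at 0x21 = 160c7377a6d63d60
query mem[0x1d]=0xf3, mem[0x2c]=0x61, mem[0x21]=0x16, mem[0x28]=0x60, mem[0x18]=0x3d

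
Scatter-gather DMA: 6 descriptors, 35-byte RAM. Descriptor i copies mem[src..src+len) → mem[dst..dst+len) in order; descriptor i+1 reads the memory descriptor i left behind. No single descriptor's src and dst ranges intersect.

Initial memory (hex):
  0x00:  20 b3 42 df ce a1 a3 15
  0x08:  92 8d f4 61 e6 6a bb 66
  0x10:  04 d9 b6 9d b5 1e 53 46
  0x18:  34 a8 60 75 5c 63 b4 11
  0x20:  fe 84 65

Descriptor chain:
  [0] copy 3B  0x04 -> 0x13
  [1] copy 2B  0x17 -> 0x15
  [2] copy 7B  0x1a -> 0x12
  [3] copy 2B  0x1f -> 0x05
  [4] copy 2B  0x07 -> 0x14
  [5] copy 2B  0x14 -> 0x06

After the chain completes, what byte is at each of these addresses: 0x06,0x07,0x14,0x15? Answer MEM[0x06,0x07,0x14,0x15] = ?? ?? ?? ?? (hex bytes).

[0] 0x04->0x13 len=3 : ce a1 a3
[1] 0x17->0x15 len=2 : 46 34
[2] 0x1a->0x12 len=7 : 60 75 5c 63 b4 11 fe
[3] 0x1f->0x05 len=2 : 11 fe
[4] 0x07->0x14 len=2 : 15 92
[5] 0x14->0x06 len=2 : 15 92
query mem[0x06]=0x15, mem[0x07]=0x92, mem[0x14]=0x15, mem[0x15]=0x92

MEM[0x06,0x07,0x14,0x15] = 15 92 15 92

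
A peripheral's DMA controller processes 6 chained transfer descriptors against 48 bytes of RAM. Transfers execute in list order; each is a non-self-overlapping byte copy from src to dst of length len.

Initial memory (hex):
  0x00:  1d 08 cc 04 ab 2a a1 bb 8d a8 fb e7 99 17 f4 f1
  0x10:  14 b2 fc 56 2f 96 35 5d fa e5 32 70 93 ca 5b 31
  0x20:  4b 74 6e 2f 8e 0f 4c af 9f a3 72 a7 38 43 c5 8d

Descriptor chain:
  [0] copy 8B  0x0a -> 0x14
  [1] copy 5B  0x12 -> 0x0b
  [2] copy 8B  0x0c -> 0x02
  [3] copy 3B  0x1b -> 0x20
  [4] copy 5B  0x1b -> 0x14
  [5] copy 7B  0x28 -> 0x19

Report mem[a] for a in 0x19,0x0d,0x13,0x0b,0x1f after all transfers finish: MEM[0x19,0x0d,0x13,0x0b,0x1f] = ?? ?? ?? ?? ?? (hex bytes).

#0 dst[0x14+8] := {0xfb,0xe7,0x99,0x17,0xf4,0xf1,0x14,0xb2}
#1 dst[0x0b+5] := {0xfc,0x56,0xfb,0xe7,0x99}
#2 dst[0x02+8] := {0x56,0xfb,0xe7,0x99,0x14,0xb2,0xfc,0x56}
#3 dst[0x20+3] := {0xb2,0x93,0xca}
#4 dst[0x14+5] := {0xb2,0x93,0xca,0x5b,0x31}
#5 dst[0x19+7] := {0x9f,0xa3,0x72,0xa7,0x38,0x43,0xc5}
query mem[0x19]=0x9f, mem[0x0d]=0xfb, mem[0x13]=0x56, mem[0x0b]=0xfc, mem[0x1f]=0xc5

MEM[0x19,0x0d,0x13,0x0b,0x1f] = 9f fb 56 fc c5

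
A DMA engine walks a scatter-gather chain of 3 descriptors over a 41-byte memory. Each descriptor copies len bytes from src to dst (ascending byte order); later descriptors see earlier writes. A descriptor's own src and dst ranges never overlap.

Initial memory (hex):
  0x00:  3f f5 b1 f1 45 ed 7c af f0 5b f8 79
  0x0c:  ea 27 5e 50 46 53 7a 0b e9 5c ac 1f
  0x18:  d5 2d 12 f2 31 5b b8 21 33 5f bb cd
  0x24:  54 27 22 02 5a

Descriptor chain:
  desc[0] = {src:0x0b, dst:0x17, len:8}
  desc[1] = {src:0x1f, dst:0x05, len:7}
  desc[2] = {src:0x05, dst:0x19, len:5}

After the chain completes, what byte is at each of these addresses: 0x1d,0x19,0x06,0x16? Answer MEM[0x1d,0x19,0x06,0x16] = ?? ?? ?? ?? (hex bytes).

MEM[0x1d,0x19,0x06,0x16] = cd 21 33 ac

D0: mem[0x17..0x1e] <- [79 ea 27 5e 50 46 53 7a]
D1: mem[0x05..0x0b] <- [21 33 5f bb cd 54 27]
D2: mem[0x19..0x1d] <- [21 33 5f bb cd]
query mem[0x1d]=0xcd, mem[0x19]=0x21, mem[0x06]=0x33, mem[0x16]=0xac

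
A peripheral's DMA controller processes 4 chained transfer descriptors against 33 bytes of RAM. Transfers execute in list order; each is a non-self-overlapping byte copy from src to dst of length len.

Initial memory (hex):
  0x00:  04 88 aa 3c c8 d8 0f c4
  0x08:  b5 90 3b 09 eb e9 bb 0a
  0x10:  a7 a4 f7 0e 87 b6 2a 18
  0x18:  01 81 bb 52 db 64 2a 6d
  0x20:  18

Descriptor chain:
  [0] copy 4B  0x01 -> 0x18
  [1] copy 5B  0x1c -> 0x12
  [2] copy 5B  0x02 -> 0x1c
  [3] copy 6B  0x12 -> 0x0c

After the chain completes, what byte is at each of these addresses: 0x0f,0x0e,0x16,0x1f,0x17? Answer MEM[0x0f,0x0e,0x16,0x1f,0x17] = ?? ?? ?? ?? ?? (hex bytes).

#0 dst[0x18+4] := {0x88,0xaa,0x3c,0xc8}
#1 dst[0x12+5] := {0xdb,0x64,0x2a,0x6d,0x18}
#2 dst[0x1c+5] := {0xaa,0x3c,0xc8,0xd8,0x0f}
#3 dst[0x0c+6] := {0xdb,0x64,0x2a,0x6d,0x18,0x18}
query mem[0x0f]=0x6d, mem[0x0e]=0x2a, mem[0x16]=0x18, mem[0x1f]=0xd8, mem[0x17]=0x18

MEM[0x0f,0x0e,0x16,0x1f,0x17] = 6d 2a 18 d8 18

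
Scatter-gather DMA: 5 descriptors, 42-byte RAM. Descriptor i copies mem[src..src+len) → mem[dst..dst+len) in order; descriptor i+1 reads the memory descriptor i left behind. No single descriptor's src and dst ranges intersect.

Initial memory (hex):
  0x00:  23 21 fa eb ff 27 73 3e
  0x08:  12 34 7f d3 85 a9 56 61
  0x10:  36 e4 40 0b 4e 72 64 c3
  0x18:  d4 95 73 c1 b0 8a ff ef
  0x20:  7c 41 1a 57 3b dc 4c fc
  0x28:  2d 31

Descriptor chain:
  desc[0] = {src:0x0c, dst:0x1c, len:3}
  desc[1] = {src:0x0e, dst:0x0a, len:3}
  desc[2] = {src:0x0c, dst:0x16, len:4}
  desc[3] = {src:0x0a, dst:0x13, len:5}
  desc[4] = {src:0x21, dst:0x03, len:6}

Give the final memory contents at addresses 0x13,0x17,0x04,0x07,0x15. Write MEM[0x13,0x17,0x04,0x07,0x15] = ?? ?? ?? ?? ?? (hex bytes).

MEM[0x13,0x17,0x04,0x07,0x15] = 56 56 1a dc 36

[0] 0x0c->0x1c len=3 : 85 a9 56
[1] 0x0e->0x0a len=3 : 56 61 36
[2] 0x0c->0x16 len=4 : 36 a9 56 61
[3] 0x0a->0x13 len=5 : 56 61 36 a9 56
[4] 0x21->0x03 len=6 : 41 1a 57 3b dc 4c
query mem[0x13]=0x56, mem[0x17]=0x56, mem[0x04]=0x1a, mem[0x07]=0xdc, mem[0x15]=0x36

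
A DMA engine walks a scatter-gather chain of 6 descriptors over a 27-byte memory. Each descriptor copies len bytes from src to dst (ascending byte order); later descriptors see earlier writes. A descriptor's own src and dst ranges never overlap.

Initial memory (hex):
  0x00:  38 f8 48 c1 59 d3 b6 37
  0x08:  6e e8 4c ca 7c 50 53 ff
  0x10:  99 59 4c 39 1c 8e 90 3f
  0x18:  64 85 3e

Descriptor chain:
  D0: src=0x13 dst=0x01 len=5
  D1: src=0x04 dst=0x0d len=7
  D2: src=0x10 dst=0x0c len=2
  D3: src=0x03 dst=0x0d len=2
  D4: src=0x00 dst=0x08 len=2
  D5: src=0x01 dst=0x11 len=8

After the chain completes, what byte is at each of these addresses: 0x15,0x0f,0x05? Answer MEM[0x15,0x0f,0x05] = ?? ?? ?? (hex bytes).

MEM[0x15,0x0f,0x05] = 3f b6 3f

  after D0: wrote 5B at 0x01 = 391c8e903f
  after D1: wrote 7B at 0x0d = 903fb6376ee84c
  after D2: wrote 2B at 0x0c = 376e
  after D3: wrote 2B at 0x0d = 8e90
  after D4: wrote 2B at 0x08 = 3839
  after D5: wrote 8B at 0x11 = 391c8e903fb63738
query mem[0x15]=0x3f, mem[0x0f]=0xb6, mem[0x05]=0x3f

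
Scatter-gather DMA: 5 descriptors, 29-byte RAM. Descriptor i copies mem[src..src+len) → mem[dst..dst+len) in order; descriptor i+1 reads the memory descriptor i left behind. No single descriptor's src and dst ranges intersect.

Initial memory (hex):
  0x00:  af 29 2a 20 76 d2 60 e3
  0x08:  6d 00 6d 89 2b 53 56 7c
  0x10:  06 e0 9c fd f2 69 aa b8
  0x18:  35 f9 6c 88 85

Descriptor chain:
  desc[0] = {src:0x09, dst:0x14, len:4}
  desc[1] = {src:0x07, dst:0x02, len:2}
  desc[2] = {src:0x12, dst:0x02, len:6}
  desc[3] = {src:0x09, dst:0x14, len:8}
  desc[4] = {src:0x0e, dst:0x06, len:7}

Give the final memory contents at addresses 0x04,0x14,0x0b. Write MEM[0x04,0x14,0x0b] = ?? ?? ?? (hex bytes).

D0: mem[0x14..0x17] <- [00 6d 89 2b]
D1: mem[0x02..0x03] <- [e3 6d]
D2: mem[0x02..0x07] <- [9c fd 00 6d 89 2b]
D3: mem[0x14..0x1b] <- [00 6d 89 2b 53 56 7c 06]
D4: mem[0x06..0x0c] <- [56 7c 06 e0 9c fd 00]
query mem[0x04]=0x00, mem[0x14]=0x00, mem[0x0b]=0xfd

MEM[0x04,0x14,0x0b] = 00 00 fd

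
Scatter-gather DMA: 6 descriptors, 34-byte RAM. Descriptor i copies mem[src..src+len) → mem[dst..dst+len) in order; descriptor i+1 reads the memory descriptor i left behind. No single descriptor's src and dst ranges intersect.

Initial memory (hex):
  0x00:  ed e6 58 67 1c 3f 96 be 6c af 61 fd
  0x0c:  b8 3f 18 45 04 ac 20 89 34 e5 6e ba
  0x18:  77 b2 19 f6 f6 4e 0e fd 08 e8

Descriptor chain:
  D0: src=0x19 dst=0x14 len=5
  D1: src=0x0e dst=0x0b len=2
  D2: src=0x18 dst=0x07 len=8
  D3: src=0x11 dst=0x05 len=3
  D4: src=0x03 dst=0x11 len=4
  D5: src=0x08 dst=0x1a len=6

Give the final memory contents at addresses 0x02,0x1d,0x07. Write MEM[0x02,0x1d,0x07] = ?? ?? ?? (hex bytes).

MEM[0x02,0x1d,0x07] = 58 f6 89

D0: mem[0x14..0x18] <- [b2 19 f6 f6 4e]
D1: mem[0x0b..0x0c] <- [18 45]
D2: mem[0x07..0x0e] <- [4e b2 19 f6 f6 4e 0e fd]
D3: mem[0x05..0x07] <- [ac 20 89]
D4: mem[0x11..0x14] <- [67 1c ac 20]
D5: mem[0x1a..0x1f] <- [b2 19 f6 f6 4e 0e]
query mem[0x02]=0x58, mem[0x1d]=0xf6, mem[0x07]=0x89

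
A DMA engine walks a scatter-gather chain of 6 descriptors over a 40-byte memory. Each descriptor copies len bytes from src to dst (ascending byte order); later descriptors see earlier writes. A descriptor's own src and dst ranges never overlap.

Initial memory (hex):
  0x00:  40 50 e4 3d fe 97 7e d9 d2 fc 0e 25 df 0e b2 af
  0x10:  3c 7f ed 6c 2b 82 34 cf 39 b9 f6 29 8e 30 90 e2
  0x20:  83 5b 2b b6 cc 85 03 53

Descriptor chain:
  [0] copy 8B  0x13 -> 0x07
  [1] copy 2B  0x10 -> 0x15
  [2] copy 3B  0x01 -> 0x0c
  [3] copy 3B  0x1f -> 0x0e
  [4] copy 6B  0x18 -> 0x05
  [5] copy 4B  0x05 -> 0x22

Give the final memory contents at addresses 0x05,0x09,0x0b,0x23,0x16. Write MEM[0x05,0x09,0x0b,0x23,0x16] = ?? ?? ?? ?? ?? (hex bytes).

MEM[0x05,0x09,0x0b,0x23,0x16] = 39 8e cf b9 7f

D0: mem[0x07..0x0e] <- [6c 2b 82 34 cf 39 b9 f6]
D1: mem[0x15..0x16] <- [3c 7f]
D2: mem[0x0c..0x0e] <- [50 e4 3d]
D3: mem[0x0e..0x10] <- [e2 83 5b]
D4: mem[0x05..0x0a] <- [39 b9 f6 29 8e 30]
D5: mem[0x22..0x25] <- [39 b9 f6 29]
query mem[0x05]=0x39, mem[0x09]=0x8e, mem[0x0b]=0xcf, mem[0x23]=0xb9, mem[0x16]=0x7f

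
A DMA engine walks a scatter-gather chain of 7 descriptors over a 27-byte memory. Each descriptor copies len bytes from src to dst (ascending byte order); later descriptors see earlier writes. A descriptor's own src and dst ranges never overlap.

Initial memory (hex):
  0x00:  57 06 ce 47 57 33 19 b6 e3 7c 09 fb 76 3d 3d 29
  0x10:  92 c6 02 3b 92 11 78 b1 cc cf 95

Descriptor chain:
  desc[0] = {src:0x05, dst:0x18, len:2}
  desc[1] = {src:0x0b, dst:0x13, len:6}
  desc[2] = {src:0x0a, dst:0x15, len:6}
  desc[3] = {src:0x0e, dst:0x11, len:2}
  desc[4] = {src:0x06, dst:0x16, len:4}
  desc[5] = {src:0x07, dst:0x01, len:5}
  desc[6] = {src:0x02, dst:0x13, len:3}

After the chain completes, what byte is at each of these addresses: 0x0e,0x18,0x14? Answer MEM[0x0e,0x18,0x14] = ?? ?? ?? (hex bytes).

MEM[0x0e,0x18,0x14] = 3d e3 7c

[0] 0x05->0x18 len=2 : 33 19
[1] 0x0b->0x13 len=6 : fb 76 3d 3d 29 92
[2] 0x0a->0x15 len=6 : 09 fb 76 3d 3d 29
[3] 0x0e->0x11 len=2 : 3d 29
[4] 0x06->0x16 len=4 : 19 b6 e3 7c
[5] 0x07->0x01 len=5 : b6 e3 7c 09 fb
[6] 0x02->0x13 len=3 : e3 7c 09
query mem[0x0e]=0x3d, mem[0x18]=0xe3, mem[0x14]=0x7c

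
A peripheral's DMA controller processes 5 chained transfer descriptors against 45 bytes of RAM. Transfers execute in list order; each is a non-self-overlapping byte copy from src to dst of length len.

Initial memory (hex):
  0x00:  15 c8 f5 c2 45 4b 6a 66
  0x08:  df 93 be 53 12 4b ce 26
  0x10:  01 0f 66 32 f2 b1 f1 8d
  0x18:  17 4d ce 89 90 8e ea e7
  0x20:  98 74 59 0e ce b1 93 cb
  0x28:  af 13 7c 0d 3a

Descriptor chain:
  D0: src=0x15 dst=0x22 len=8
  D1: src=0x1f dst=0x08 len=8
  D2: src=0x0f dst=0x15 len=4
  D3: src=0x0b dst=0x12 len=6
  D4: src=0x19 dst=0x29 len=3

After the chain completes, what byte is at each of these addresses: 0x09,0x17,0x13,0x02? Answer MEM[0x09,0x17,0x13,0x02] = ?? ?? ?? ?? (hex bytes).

MEM[0x09,0x17,0x13,0x02] = 98 01 f1 f5

D0: mem[0x22..0x29] <- [b1 f1 8d 17 4d ce 89 90]
D1: mem[0x08..0x0f] <- [e7 98 74 b1 f1 8d 17 4d]
D2: mem[0x15..0x18] <- [4d 01 0f 66]
D3: mem[0x12..0x17] <- [b1 f1 8d 17 4d 01]
D4: mem[0x29..0x2b] <- [4d ce 89]
query mem[0x09]=0x98, mem[0x17]=0x01, mem[0x13]=0xf1, mem[0x02]=0xf5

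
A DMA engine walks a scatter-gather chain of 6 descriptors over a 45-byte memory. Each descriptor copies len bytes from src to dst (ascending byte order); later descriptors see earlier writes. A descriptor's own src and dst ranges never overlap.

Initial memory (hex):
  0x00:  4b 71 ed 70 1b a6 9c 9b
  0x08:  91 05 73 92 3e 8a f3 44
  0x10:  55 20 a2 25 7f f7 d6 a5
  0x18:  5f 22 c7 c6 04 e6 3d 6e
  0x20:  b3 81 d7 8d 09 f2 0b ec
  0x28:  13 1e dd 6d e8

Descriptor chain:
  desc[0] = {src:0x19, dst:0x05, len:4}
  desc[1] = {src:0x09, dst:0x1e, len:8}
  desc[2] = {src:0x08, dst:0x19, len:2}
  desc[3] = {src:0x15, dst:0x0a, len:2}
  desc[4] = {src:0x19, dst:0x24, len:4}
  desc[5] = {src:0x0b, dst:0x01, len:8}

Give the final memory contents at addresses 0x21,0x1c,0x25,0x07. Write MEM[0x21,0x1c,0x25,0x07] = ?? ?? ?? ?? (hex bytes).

MEM[0x21,0x1c,0x25,0x07] = 3e 04 05 20

  after D0: wrote 4B at 0x05 = 22c7c604
  after D1: wrote 8B at 0x1e = 0573923e8af34455
  after D2: wrote 2B at 0x19 = 0405
  after D3: wrote 2B at 0x0a = f7d6
  after D4: wrote 4B at 0x24 = 0405c604
  after D5: wrote 8B at 0x01 = d63e8af3445520a2
query mem[0x21]=0x3e, mem[0x1c]=0x04, mem[0x25]=0x05, mem[0x07]=0x20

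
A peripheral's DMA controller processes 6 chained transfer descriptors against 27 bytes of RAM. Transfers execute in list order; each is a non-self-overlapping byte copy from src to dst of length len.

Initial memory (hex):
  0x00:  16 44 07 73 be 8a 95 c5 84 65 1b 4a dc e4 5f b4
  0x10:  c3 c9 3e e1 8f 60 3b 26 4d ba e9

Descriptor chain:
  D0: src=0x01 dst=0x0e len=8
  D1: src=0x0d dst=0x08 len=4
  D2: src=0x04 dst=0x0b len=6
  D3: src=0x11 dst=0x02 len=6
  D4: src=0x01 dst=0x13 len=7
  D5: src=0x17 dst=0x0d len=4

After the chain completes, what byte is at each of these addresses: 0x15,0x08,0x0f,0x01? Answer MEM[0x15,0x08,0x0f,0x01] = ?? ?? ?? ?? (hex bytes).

D0: mem[0x0e..0x15] <- [44 07 73 be 8a 95 c5 84]
D1: mem[0x08..0x0b] <- [e4 44 07 73]
D2: mem[0x0b..0x10] <- [be 8a 95 c5 e4 44]
D3: mem[0x02..0x07] <- [be 8a 95 c5 84 3b]
D4: mem[0x13..0x19] <- [44 be 8a 95 c5 84 3b]
D5: mem[0x0d..0x10] <- [c5 84 3b e9]
query mem[0x15]=0x8a, mem[0x08]=0xe4, mem[0x0f]=0x3b, mem[0x01]=0x44

MEM[0x15,0x08,0x0f,0x01] = 8a e4 3b 44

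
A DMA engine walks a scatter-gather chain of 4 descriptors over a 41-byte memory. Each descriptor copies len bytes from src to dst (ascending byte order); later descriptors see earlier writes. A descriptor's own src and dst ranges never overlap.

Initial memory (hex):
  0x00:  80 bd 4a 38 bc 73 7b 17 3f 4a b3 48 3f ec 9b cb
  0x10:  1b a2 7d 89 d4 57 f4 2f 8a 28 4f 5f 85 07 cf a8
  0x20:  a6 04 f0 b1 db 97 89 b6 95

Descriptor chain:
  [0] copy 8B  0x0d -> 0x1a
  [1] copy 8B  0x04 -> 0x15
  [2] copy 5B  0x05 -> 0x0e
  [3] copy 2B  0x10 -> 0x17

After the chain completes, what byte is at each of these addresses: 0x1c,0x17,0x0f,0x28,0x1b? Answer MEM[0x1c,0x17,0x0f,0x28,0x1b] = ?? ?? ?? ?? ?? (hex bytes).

MEM[0x1c,0x17,0x0f,0x28,0x1b] = 48 17 7b 95 b3

D0: mem[0x1a..0x21] <- [ec 9b cb 1b a2 7d 89 d4]
D1: mem[0x15..0x1c] <- [bc 73 7b 17 3f 4a b3 48]
D2: mem[0x0e..0x12] <- [73 7b 17 3f 4a]
D3: mem[0x17..0x18] <- [17 3f]
query mem[0x1c]=0x48, mem[0x17]=0x17, mem[0x0f]=0x7b, mem[0x28]=0x95, mem[0x1b]=0xb3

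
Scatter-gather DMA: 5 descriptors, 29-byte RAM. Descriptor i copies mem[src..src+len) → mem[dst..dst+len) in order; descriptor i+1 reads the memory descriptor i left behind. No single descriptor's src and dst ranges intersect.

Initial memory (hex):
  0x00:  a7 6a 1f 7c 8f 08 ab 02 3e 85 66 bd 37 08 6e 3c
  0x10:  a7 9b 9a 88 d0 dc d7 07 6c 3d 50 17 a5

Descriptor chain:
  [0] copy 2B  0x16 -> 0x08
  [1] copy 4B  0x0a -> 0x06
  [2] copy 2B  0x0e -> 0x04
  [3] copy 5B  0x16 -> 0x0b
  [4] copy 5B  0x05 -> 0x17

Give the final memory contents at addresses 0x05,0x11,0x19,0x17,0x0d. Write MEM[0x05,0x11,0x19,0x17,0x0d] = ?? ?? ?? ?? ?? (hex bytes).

  after D0: wrote 2B at 0x08 = d707
  after D1: wrote 4B at 0x06 = 66bd3708
  after D2: wrote 2B at 0x04 = 6e3c
  after D3: wrote 5B at 0x0b = d7076c3d50
  after D4: wrote 5B at 0x17 = 3c66bd3708
query mem[0x05]=0x3c, mem[0x11]=0x9b, mem[0x19]=0xbd, mem[0x17]=0x3c, mem[0x0d]=0x6c

MEM[0x05,0x11,0x19,0x17,0x0d] = 3c 9b bd 3c 6c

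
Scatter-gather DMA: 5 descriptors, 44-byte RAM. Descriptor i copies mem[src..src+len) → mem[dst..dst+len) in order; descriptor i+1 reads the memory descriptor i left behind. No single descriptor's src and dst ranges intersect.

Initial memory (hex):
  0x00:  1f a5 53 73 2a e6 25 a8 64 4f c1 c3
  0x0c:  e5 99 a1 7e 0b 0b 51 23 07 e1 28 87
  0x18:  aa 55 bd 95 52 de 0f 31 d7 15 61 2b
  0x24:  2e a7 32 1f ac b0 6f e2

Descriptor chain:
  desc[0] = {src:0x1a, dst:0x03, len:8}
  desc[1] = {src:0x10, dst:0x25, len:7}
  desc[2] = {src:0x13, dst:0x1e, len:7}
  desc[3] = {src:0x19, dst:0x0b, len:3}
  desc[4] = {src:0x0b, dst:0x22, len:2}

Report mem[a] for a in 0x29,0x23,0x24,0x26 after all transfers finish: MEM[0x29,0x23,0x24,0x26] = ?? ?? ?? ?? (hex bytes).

MEM[0x29,0x23,0x24,0x26] = 07 bd 55 0b

D0: mem[0x03..0x0a] <- [bd 95 52 de 0f 31 d7 15]
D1: mem[0x25..0x2b] <- [0b 0b 51 23 07 e1 28]
D2: mem[0x1e..0x24] <- [23 07 e1 28 87 aa 55]
D3: mem[0x0b..0x0d] <- [55 bd 95]
D4: mem[0x22..0x23] <- [55 bd]
query mem[0x29]=0x07, mem[0x23]=0xbd, mem[0x24]=0x55, mem[0x26]=0x0b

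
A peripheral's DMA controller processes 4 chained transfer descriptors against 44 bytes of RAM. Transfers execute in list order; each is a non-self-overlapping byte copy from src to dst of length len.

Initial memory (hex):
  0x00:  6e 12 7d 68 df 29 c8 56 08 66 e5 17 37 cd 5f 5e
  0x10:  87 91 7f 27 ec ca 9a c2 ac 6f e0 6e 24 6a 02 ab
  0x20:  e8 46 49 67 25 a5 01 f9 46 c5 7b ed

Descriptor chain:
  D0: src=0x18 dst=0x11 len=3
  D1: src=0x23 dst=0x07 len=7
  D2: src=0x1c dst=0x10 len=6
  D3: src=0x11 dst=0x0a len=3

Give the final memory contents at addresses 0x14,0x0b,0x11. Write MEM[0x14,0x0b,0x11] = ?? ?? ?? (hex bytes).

#0 dst[0x11+3] := {0xac,0x6f,0xe0}
#1 dst[0x07+7] := {0x67,0x25,0xa5,0x01,0xf9,0x46,0xc5}
#2 dst[0x10+6] := {0x24,0x6a,0x02,0xab,0xe8,0x46}
#3 dst[0x0a+3] := {0x6a,0x02,0xab}
query mem[0x14]=0xe8, mem[0x0b]=0x02, mem[0x11]=0x6a

MEM[0x14,0x0b,0x11] = e8 02 6a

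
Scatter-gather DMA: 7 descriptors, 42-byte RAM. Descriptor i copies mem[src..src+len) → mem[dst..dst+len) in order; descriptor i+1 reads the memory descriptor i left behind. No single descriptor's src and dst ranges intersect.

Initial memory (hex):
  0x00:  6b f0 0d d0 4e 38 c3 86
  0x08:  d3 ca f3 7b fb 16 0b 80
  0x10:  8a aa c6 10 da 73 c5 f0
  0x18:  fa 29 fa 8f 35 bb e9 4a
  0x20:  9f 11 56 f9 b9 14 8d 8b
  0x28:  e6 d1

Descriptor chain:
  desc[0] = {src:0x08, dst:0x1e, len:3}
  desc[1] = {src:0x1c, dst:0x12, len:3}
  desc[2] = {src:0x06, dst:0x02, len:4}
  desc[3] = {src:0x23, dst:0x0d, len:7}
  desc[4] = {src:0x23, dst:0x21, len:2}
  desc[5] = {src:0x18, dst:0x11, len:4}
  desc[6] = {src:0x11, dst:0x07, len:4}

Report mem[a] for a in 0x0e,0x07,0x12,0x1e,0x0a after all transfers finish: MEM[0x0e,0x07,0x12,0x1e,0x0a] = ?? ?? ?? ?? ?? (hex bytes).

MEM[0x0e,0x07,0x12,0x1e,0x0a] = b9 fa 29 d3 8f

D0: mem[0x1e..0x20] <- [d3 ca f3]
D1: mem[0x12..0x14] <- [35 bb d3]
D2: mem[0x02..0x05] <- [c3 86 d3 ca]
D3: mem[0x0d..0x13] <- [f9 b9 14 8d 8b e6 d1]
D4: mem[0x21..0x22] <- [f9 b9]
D5: mem[0x11..0x14] <- [fa 29 fa 8f]
D6: mem[0x07..0x0a] <- [fa 29 fa 8f]
query mem[0x0e]=0xb9, mem[0x07]=0xfa, mem[0x12]=0x29, mem[0x1e]=0xd3, mem[0x0a]=0x8f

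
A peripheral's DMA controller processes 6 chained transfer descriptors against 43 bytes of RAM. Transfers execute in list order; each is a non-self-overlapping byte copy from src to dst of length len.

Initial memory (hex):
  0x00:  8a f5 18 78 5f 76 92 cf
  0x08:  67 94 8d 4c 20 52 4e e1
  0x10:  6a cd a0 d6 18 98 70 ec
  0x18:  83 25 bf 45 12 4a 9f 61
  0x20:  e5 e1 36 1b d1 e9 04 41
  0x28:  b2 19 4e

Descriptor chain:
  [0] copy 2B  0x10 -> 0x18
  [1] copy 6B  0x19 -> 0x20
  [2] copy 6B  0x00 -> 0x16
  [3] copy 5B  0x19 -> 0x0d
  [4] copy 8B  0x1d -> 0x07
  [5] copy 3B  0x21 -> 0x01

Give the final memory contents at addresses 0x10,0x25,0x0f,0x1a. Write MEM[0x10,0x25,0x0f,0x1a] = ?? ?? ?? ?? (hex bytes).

MEM[0x10,0x25,0x0f,0x1a] = 12 9f 76 5f

  after D0: wrote 2B at 0x18 = 6acd
  after D1: wrote 6B at 0x20 = cdbf45124a9f
  after D2: wrote 6B at 0x16 = 8af518785f76
  after D3: wrote 5B at 0x0d = 785f76124a
  after D4: wrote 8B at 0x07 = 4a9f61cdbf45124a
  after D5: wrote 3B at 0x01 = bf4512
query mem[0x10]=0x12, mem[0x25]=0x9f, mem[0x0f]=0x76, mem[0x1a]=0x5f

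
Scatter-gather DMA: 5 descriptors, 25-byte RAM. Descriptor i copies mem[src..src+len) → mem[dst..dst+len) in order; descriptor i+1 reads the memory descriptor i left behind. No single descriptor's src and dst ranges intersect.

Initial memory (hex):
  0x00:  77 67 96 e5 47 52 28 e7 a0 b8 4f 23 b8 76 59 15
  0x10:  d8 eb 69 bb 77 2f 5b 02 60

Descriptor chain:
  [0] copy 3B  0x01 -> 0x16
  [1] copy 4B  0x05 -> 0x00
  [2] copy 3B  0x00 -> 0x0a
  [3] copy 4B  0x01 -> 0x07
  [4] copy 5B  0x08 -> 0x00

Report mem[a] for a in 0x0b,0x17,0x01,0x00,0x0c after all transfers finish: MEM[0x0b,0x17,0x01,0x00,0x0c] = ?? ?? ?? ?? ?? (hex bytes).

MEM[0x0b,0x17,0x01,0x00,0x0c] = 28 96 a0 e7 e7

[0] 0x01->0x16 len=3 : 67 96 e5
[1] 0x05->0x00 len=4 : 52 28 e7 a0
[2] 0x00->0x0a len=3 : 52 28 e7
[3] 0x01->0x07 len=4 : 28 e7 a0 47
[4] 0x08->0x00 len=5 : e7 a0 47 28 e7
query mem[0x0b]=0x28, mem[0x17]=0x96, mem[0x01]=0xa0, mem[0x00]=0xe7, mem[0x0c]=0xe7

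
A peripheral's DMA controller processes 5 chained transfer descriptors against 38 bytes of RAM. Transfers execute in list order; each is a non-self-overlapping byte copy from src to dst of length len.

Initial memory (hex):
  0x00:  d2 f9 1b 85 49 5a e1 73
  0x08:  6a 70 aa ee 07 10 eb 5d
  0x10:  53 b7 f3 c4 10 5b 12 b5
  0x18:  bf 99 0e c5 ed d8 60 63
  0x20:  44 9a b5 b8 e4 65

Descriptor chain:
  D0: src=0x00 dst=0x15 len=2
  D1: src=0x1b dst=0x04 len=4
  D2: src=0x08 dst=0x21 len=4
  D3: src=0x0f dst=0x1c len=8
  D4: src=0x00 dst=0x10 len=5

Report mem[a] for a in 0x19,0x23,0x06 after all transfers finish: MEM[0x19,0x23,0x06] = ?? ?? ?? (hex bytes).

#0 dst[0x15+2] := {0xd2,0xf9}
#1 dst[0x04+4] := {0xc5,0xed,0xd8,0x60}
#2 dst[0x21+4] := {0x6a,0x70,0xaa,0xee}
#3 dst[0x1c+8] := {0x5d,0x53,0xb7,0xf3,0xc4,0x10,0xd2,0xf9}
#4 dst[0x10+5] := {0xd2,0xf9,0x1b,0x85,0xc5}
query mem[0x19]=0x99, mem[0x23]=0xf9, mem[0x06]=0xd8

MEM[0x19,0x23,0x06] = 99 f9 d8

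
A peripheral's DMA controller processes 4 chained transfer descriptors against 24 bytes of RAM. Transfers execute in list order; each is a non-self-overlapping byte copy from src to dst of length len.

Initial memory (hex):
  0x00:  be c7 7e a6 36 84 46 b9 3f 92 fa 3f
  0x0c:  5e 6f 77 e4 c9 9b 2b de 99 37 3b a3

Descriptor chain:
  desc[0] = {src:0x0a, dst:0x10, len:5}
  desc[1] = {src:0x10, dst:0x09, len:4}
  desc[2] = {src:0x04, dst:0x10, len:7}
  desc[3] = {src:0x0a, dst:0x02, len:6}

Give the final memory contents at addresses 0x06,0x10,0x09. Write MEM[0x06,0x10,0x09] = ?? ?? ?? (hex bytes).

D0: mem[0x10..0x14] <- [fa 3f 5e 6f 77]
D1: mem[0x09..0x0c] <- [fa 3f 5e 6f]
D2: mem[0x10..0x16] <- [36 84 46 b9 3f fa 3f]
D3: mem[0x02..0x07] <- [3f 5e 6f 6f 77 e4]
query mem[0x06]=0x77, mem[0x10]=0x36, mem[0x09]=0xfa

MEM[0x06,0x10,0x09] = 77 36 fa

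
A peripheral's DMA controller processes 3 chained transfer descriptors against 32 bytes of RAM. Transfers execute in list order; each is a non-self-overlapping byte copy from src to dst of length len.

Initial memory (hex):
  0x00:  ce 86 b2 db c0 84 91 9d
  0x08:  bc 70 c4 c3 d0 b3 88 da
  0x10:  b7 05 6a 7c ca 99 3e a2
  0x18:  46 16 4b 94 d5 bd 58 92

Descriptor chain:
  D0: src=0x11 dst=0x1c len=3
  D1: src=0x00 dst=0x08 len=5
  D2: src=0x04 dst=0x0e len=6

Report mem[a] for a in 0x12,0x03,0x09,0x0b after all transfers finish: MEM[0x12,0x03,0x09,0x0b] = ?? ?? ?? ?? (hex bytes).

MEM[0x12,0x03,0x09,0x0b] = ce db 86 db

  after D0: wrote 3B at 0x1c = 056a7c
  after D1: wrote 5B at 0x08 = ce86b2dbc0
  after D2: wrote 6B at 0x0e = c084919dce86
query mem[0x12]=0xce, mem[0x03]=0xdb, mem[0x09]=0x86, mem[0x0b]=0xdb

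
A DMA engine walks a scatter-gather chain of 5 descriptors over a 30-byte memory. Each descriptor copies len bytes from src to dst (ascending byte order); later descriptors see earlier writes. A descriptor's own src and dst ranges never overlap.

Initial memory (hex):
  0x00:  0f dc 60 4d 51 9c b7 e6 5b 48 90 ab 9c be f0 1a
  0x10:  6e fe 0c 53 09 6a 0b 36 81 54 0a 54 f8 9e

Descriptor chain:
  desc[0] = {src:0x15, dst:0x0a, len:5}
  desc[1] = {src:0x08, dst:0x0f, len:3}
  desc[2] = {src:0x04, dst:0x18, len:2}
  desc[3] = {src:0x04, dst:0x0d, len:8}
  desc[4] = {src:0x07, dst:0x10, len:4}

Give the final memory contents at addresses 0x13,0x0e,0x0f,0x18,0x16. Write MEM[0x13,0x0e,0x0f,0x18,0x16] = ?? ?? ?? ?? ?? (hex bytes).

MEM[0x13,0x0e,0x0f,0x18,0x16] = 6a 9c b7 51 0b

D0: mem[0x0a..0x0e] <- [6a 0b 36 81 54]
D1: mem[0x0f..0x11] <- [5b 48 6a]
D2: mem[0x18..0x19] <- [51 9c]
D3: mem[0x0d..0x14] <- [51 9c b7 e6 5b 48 6a 0b]
D4: mem[0x10..0x13] <- [e6 5b 48 6a]
query mem[0x13]=0x6a, mem[0x0e]=0x9c, mem[0x0f]=0xb7, mem[0x18]=0x51, mem[0x16]=0x0b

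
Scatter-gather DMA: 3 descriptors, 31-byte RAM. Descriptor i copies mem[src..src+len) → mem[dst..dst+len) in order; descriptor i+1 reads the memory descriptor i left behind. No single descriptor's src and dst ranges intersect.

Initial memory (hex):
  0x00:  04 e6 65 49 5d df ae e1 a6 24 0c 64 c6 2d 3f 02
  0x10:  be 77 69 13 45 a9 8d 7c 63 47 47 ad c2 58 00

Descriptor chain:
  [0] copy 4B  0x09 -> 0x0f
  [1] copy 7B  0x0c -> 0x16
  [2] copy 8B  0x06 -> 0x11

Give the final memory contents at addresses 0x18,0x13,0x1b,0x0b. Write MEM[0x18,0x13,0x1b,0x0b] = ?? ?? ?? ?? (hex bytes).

  after D0: wrote 4B at 0x0f = 240c64c6
  after D1: wrote 7B at 0x16 = c62d3f240c64c6
  after D2: wrote 8B at 0x11 = aee1a6240c64c62d
query mem[0x18]=0x2d, mem[0x13]=0xa6, mem[0x1b]=0x64, mem[0x0b]=0x64

MEM[0x18,0x13,0x1b,0x0b] = 2d a6 64 64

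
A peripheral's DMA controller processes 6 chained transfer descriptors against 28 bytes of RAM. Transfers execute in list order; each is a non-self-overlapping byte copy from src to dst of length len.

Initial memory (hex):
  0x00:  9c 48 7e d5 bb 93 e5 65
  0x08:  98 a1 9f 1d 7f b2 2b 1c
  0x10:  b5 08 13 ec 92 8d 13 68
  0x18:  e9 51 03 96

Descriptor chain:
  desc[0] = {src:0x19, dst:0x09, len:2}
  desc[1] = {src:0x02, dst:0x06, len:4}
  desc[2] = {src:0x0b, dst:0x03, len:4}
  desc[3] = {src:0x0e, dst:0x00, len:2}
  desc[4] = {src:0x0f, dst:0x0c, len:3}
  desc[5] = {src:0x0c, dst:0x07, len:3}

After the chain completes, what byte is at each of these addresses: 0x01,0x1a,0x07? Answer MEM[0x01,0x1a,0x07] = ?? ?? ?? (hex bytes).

MEM[0x01,0x1a,0x07] = 1c 03 1c

[0] 0x19->0x09 len=2 : 51 03
[1] 0x02->0x06 len=4 : 7e d5 bb 93
[2] 0x0b->0x03 len=4 : 1d 7f b2 2b
[3] 0x0e->0x00 len=2 : 2b 1c
[4] 0x0f->0x0c len=3 : 1c b5 08
[5] 0x0c->0x07 len=3 : 1c b5 08
query mem[0x01]=0x1c, mem[0x1a]=0x03, mem[0x07]=0x1c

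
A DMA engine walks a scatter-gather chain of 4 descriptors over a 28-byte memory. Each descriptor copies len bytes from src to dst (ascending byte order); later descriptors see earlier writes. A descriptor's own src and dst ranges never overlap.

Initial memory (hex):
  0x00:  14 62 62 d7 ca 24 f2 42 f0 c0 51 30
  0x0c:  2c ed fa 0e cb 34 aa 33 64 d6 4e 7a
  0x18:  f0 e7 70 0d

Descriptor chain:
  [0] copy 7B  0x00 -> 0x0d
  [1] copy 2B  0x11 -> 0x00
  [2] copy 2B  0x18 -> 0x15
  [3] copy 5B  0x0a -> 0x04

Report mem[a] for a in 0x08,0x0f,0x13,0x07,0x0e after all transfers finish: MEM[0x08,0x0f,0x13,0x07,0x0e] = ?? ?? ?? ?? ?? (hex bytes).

D0: mem[0x0d..0x13] <- [14 62 62 d7 ca 24 f2]
D1: mem[0x00..0x01] <- [ca 24]
D2: mem[0x15..0x16] <- [f0 e7]
D3: mem[0x04..0x08] <- [51 30 2c 14 62]
query mem[0x08]=0x62, mem[0x0f]=0x62, mem[0x13]=0xf2, mem[0x07]=0x14, mem[0x0e]=0x62

MEM[0x08,0x0f,0x13,0x07,0x0e] = 62 62 f2 14 62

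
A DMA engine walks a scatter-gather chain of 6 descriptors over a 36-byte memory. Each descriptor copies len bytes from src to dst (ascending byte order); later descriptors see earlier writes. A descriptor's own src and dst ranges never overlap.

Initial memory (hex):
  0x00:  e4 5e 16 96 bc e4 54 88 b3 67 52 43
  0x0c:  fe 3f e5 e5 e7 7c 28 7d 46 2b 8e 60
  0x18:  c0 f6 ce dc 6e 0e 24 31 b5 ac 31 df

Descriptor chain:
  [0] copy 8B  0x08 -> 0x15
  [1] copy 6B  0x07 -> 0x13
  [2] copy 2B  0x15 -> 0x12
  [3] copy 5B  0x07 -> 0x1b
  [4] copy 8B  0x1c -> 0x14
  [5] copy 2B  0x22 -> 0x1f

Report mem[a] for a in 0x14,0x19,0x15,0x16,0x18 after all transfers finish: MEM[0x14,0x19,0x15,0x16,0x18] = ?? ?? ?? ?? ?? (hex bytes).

#0 dst[0x15+8] := {0xb3,0x67,0x52,0x43,0xfe,0x3f,0xe5,0xe5}
#1 dst[0x13+6] := {0x88,0xb3,0x67,0x52,0x43,0xfe}
#2 dst[0x12+2] := {0x67,0x52}
#3 dst[0x1b+5] := {0x88,0xb3,0x67,0x52,0x43}
#4 dst[0x14+8] := {0xb3,0x67,0x52,0x43,0xb5,0xac,0x31,0xdf}
#5 dst[0x1f+2] := {0x31,0xdf}
query mem[0x14]=0xb3, mem[0x19]=0xac, mem[0x15]=0x67, mem[0x16]=0x52, mem[0x18]=0xb5

MEM[0x14,0x19,0x15,0x16,0x18] = b3 ac 67 52 b5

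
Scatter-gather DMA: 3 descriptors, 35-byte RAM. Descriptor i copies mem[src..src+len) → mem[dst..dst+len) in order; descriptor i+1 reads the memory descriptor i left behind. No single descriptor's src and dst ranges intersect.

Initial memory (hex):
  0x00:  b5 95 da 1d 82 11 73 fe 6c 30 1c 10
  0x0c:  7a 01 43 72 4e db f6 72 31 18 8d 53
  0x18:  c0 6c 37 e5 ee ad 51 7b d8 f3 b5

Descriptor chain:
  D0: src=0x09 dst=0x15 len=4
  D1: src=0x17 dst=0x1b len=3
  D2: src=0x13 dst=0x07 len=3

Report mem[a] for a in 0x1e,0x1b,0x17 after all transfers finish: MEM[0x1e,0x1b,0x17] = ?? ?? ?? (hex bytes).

  after D0: wrote 4B at 0x15 = 301c107a
  after D1: wrote 3B at 0x1b = 107a6c
  after D2: wrote 3B at 0x07 = 723130
query mem[0x1e]=0x51, mem[0x1b]=0x10, mem[0x17]=0x10

MEM[0x1e,0x1b,0x17] = 51 10 10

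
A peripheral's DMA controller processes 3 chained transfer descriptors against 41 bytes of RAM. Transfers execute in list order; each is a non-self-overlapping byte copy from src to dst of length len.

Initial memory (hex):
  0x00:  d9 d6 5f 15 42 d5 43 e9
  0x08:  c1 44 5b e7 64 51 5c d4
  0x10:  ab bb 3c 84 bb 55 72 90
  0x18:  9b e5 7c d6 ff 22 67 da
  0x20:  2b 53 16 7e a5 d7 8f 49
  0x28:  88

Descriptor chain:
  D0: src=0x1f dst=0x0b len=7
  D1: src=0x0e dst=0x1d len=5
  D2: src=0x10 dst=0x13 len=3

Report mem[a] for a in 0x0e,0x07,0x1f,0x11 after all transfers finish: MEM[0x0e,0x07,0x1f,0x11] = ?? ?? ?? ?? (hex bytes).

#0 dst[0x0b+7] := {0xda,0x2b,0x53,0x16,0x7e,0xa5,0xd7}
#1 dst[0x1d+5] := {0x16,0x7e,0xa5,0xd7,0x3c}
#2 dst[0x13+3] := {0xa5,0xd7,0x3c}
query mem[0x0e]=0x16, mem[0x07]=0xe9, mem[0x1f]=0xa5, mem[0x11]=0xd7

MEM[0x0e,0x07,0x1f,0x11] = 16 e9 a5 d7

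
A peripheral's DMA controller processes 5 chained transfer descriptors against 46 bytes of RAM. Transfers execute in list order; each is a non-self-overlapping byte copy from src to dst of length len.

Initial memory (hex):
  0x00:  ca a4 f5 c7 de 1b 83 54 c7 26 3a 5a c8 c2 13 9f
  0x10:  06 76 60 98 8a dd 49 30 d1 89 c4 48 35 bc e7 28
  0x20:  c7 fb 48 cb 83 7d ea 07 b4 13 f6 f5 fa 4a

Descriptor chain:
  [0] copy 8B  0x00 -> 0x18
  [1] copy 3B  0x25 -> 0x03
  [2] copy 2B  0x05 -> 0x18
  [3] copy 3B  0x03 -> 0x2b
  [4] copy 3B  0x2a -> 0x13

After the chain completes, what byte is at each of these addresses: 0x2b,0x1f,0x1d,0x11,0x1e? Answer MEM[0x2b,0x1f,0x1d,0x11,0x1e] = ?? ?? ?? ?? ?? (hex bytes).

MEM[0x2b,0x1f,0x1d,0x11,0x1e] = 7d 54 1b 76 83

D0: mem[0x18..0x1f] <- [ca a4 f5 c7 de 1b 83 54]
D1: mem[0x03..0x05] <- [7d ea 07]
D2: mem[0x18..0x19] <- [07 83]
D3: mem[0x2b..0x2d] <- [7d ea 07]
D4: mem[0x13..0x15] <- [f6 7d ea]
query mem[0x2b]=0x7d, mem[0x1f]=0x54, mem[0x1d]=0x1b, mem[0x11]=0x76, mem[0x1e]=0x83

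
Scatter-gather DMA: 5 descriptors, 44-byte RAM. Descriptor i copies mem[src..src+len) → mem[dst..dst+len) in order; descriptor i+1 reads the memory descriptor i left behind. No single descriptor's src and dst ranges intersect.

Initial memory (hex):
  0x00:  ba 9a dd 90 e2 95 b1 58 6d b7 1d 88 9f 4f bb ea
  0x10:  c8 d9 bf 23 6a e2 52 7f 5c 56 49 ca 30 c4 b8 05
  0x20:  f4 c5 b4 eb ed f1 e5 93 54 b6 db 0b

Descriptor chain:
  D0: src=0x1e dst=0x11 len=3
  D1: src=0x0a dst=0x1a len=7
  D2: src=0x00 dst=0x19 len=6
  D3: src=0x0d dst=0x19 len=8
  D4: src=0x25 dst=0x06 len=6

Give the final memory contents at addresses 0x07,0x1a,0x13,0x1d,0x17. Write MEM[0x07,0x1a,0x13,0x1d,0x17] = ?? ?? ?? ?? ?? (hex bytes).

MEM[0x07,0x1a,0x13,0x1d,0x17] = e5 bb f4 b8 7f

  after D0: wrote 3B at 0x11 = b805f4
  after D1: wrote 7B at 0x1a = 1d889f4fbbeac8
  after D2: wrote 6B at 0x19 = ba9add90e295
  after D3: wrote 8B at 0x19 = 4fbbeac8b805f46a
  after D4: wrote 6B at 0x06 = f1e59354b6db
query mem[0x07]=0xe5, mem[0x1a]=0xbb, mem[0x13]=0xf4, mem[0x1d]=0xb8, mem[0x17]=0x7f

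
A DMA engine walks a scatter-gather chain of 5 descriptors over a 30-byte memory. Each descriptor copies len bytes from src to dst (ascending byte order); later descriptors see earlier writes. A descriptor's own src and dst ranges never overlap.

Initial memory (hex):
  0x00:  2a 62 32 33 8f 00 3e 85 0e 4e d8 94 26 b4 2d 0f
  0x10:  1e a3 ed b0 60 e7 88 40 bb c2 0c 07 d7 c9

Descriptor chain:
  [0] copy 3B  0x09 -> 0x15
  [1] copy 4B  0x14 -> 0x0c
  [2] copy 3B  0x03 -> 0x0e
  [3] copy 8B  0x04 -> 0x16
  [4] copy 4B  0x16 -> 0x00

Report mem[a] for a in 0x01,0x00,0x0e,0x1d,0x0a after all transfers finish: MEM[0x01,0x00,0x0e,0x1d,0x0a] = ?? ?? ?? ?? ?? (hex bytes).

#0 dst[0x15+3] := {0x4e,0xd8,0x94}
#1 dst[0x0c+4] := {0x60,0x4e,0xd8,0x94}
#2 dst[0x0e+3] := {0x33,0x8f,0x00}
#3 dst[0x16+8] := {0x8f,0x00,0x3e,0x85,0x0e,0x4e,0xd8,0x94}
#4 dst[0x00+4] := {0x8f,0x00,0x3e,0x85}
query mem[0x01]=0x00, mem[0x00]=0x8f, mem[0x0e]=0x33, mem[0x1d]=0x94, mem[0x0a]=0xd8

MEM[0x01,0x00,0x0e,0x1d,0x0a] = 00 8f 33 94 d8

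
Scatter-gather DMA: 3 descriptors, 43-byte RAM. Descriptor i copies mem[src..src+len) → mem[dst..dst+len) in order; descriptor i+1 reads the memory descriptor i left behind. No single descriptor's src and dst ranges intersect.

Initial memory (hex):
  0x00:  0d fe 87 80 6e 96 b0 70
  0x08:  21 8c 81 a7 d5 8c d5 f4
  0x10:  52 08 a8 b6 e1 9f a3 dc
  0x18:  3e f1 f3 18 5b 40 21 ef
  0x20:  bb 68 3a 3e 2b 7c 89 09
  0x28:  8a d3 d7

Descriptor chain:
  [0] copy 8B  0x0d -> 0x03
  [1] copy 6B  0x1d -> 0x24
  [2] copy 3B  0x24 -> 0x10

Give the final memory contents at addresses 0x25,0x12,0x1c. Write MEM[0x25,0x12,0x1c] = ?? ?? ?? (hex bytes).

[0] 0x0d->0x03 len=8 : 8c d5 f4 52 08 a8 b6 e1
[1] 0x1d->0x24 len=6 : 40 21 ef bb 68 3a
[2] 0x24->0x10 len=3 : 40 21 ef
query mem[0x25]=0x21, mem[0x12]=0xef, mem[0x1c]=0x5b

MEM[0x25,0x12,0x1c] = 21 ef 5b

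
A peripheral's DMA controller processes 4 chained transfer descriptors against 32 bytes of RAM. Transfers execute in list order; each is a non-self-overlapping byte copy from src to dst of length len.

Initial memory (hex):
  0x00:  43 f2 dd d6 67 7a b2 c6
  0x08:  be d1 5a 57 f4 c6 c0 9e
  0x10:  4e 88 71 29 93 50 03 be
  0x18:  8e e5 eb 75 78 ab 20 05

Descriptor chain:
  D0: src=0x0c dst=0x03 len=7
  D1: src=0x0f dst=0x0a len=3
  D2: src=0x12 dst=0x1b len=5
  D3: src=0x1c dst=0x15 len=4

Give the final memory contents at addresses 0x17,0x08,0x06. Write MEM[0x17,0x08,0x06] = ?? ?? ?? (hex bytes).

MEM[0x17,0x08,0x06] = 50 88 9e

  after D0: wrote 7B at 0x03 = f4c6c09e4e8871
  after D1: wrote 3B at 0x0a = 9e4e88
  after D2: wrote 5B at 0x1b = 7129935003
  after D3: wrote 4B at 0x15 = 29935003
query mem[0x17]=0x50, mem[0x08]=0x88, mem[0x06]=0x9e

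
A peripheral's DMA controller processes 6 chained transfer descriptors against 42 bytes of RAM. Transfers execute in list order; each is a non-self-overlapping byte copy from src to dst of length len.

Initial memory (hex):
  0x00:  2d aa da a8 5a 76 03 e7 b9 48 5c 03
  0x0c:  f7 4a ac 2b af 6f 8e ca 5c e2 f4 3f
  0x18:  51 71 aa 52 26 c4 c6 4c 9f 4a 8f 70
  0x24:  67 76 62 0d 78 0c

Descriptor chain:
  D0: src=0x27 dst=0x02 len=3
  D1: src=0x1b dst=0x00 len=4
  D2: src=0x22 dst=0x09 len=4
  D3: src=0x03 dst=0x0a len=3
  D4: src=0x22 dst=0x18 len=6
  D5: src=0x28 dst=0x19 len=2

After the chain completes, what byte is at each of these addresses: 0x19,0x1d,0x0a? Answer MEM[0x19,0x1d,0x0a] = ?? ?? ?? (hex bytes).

MEM[0x19,0x1d,0x0a] = 78 0d c6

  after D0: wrote 3B at 0x02 = 0d780c
  after D1: wrote 4B at 0x00 = 5226c4c6
  after D2: wrote 4B at 0x09 = 8f706776
  after D3: wrote 3B at 0x0a = c60c76
  after D4: wrote 6B at 0x18 = 8f706776620d
  after D5: wrote 2B at 0x19 = 780c
query mem[0x19]=0x78, mem[0x1d]=0x0d, mem[0x0a]=0xc6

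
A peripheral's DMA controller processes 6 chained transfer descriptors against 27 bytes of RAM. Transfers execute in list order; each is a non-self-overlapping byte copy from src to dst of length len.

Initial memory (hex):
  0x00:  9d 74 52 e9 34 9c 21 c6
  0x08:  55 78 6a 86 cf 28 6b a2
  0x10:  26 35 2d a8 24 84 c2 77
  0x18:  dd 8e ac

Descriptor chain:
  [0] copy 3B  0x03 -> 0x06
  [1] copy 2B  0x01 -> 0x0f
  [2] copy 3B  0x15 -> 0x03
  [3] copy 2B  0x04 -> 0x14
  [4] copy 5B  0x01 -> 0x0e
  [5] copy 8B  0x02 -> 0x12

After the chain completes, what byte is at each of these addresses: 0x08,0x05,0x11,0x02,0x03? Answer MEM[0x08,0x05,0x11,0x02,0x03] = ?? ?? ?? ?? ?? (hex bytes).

D0: mem[0x06..0x08] <- [e9 34 9c]
D1: mem[0x0f..0x10] <- [74 52]
D2: mem[0x03..0x05] <- [84 c2 77]
D3: mem[0x14..0x15] <- [c2 77]
D4: mem[0x0e..0x12] <- [74 52 84 c2 77]
D5: mem[0x12..0x19] <- [52 84 c2 77 e9 34 9c 78]
query mem[0x08]=0x9c, mem[0x05]=0x77, mem[0x11]=0xc2, mem[0x02]=0x52, mem[0x03]=0x84

MEM[0x08,0x05,0x11,0x02,0x03] = 9c 77 c2 52 84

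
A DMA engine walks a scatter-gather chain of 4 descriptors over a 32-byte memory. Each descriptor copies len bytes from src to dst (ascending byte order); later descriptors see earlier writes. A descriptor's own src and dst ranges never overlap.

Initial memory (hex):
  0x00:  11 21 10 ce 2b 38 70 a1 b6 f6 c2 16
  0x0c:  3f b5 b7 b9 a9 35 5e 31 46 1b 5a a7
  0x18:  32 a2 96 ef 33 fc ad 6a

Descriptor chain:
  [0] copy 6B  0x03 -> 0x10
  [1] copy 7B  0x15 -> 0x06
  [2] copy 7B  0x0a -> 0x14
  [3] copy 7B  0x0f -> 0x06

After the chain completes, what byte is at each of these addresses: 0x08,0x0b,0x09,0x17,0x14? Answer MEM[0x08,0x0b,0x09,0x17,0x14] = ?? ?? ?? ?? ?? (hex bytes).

MEM[0x08,0x0b,0x09,0x17,0x14] = 2b a2 38 b5 a2

  after D0: wrote 6B at 0x10 = ce2b3870a1b6
  after D1: wrote 7B at 0x06 = b65aa732a296ef
  after D2: wrote 7B at 0x14 = a296efb5b7b9ce
  after D3: wrote 7B at 0x06 = b9ce2b3870a296
query mem[0x08]=0x2b, mem[0x0b]=0xa2, mem[0x09]=0x38, mem[0x17]=0xb5, mem[0x14]=0xa2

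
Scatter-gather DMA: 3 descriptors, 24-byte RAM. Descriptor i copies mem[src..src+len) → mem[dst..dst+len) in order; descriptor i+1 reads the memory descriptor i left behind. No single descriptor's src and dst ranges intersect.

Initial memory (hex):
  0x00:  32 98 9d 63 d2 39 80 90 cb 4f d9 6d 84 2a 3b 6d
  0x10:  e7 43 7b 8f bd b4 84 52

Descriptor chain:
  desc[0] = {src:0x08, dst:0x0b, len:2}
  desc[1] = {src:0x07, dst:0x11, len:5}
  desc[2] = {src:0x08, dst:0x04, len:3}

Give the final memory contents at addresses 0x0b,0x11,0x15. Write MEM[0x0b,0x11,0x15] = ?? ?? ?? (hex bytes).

  after D0: wrote 2B at 0x0b = cb4f
  after D1: wrote 5B at 0x11 = 90cb4fd9cb
  after D2: wrote 3B at 0x04 = cb4fd9
query mem[0x0b]=0xcb, mem[0x11]=0x90, mem[0x15]=0xcb

MEM[0x0b,0x11,0x15] = cb 90 cb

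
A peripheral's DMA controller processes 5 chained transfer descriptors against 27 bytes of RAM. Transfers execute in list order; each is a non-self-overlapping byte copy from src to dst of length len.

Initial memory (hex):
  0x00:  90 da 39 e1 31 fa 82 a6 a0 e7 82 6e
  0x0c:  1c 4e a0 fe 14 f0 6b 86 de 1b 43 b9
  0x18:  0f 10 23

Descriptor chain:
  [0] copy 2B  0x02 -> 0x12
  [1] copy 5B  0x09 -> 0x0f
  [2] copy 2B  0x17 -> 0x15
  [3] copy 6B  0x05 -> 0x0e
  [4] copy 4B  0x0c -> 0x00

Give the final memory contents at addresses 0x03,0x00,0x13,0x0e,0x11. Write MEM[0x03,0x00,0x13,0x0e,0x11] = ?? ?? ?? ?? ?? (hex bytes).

D0: mem[0x12..0x13] <- [39 e1]
D1: mem[0x0f..0x13] <- [e7 82 6e 1c 4e]
D2: mem[0x15..0x16] <- [b9 0f]
D3: mem[0x0e..0x13] <- [fa 82 a6 a0 e7 82]
D4: mem[0x00..0x03] <- [1c 4e fa 82]
query mem[0x03]=0x82, mem[0x00]=0x1c, mem[0x13]=0x82, mem[0x0e]=0xfa, mem[0x11]=0xa0

MEM[0x03,0x00,0x13,0x0e,0x11] = 82 1c 82 fa a0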